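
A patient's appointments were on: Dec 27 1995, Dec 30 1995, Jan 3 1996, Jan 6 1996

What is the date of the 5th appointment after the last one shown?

Jan 24 1996

The gap pattern 3, 4, 3 repeats every 2 events.
These are the Wednesdays and Saturdays of each week.
Next Wednesday: Jan 10 1996.
Next Saturday: Jan 13 1996.
Next Wednesday: Jan 17 1996.
Next Saturday: Jan 20 1996.
Next Wednesday: Jan 24 1996.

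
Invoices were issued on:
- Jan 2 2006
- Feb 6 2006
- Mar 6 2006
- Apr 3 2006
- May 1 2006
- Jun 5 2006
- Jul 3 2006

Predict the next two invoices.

Aug 7 2006, Sep 4 2006

Gaps: 35, 28, 28, 28, 35, 28 days — a mix of 28 and 35. Every date is a Monday.
Each is the 1st Monday of its month.
1st Monday of August 2006: Aug 7 2006.
September 2006 — 1st Monday is Sep 4 2006.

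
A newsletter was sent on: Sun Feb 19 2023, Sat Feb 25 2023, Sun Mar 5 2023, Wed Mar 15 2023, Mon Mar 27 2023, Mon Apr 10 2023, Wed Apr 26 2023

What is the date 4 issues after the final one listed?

Wed Jul 19 2023

The spacing grows by 2 each time: 6, 8, 10, 12, 14, 16 days.
Next gap: 18 days. Wed Apr 26 2023 + 18 days = Sun May 14 2023.
Next gap: 20 days. Sun May 14 2023 + 20 days = Sat Jun 3 2023.
Next gap: 22 days. Sat Jun 3 2023 + 22 days = Sun Jun 25 2023.
Next gap: 24 days. Sun Jun 25 2023 + 24 days = Wed Jul 19 2023.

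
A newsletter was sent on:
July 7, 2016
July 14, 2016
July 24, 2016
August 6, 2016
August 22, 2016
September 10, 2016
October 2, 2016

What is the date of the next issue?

Gaps: 7, 10, 13, 16, 19, 22 days — each gap is 3 larger than the previous one.
Next gap: 25 days. October 2, 2016 + 25 days = October 27, 2016.

October 27, 2016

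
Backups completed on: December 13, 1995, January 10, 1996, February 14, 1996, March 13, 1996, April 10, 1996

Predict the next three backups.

May 8, 1996; June 12, 1996; July 10, 1996

All dates are Wednesdays, 28, 35, 28, 28 days apart.
Specifically, the 2nd Wednesday of each month.
2nd Wednesday of May 1996: May 8, 1996.
June 1996 — 2nd Wednesday is June 12, 1996.
2nd Wednesday of July 1996: July 10, 1996.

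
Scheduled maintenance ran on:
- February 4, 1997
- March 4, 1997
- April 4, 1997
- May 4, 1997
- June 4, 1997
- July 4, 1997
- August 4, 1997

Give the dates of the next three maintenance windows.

September 4, 1997; October 4, 1997; November 4, 1997

Each date is the 4th; the gaps (28, 31, 30, 31, 30, 31) track the month lengths.
The rule is the 4th of each month.
Next: September 1997 → September 4, 1997.
Next: October 1997 → October 4, 1997.
November 1997: November 4, 1997.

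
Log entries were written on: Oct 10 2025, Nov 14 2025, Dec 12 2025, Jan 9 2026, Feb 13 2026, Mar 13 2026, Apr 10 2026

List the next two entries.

All dates are Fridays, 35, 28, 28, 35, 28, 28 days apart.
Specifically, the 2nd Friday of each month.
May 2026 — 2nd Friday is May 8 2026.
June 2026 — 2nd Friday is Jun 12 2026.

May 8 2026, Jun 12 2026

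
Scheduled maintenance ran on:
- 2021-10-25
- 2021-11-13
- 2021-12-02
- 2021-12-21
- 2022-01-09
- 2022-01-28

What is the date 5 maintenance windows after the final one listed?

Every event comes 19 days after the last (19, 19, 19, 19, 19).
2022-01-28 + 19 days = 2022-02-16.
2022-02-16 + 19 days = 2022-03-07.
2022-03-07 + 19 days = 2022-03-26.
2022-03-26 + 19 days = 2022-04-14.
2022-04-14 + 19 days = 2022-05-03.

2022-05-03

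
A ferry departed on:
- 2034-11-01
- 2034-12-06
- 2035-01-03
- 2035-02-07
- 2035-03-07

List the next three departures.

All dates are Wednesdays, 35, 28, 35, 28 days apart.
Specifically, the 1st Wednesday of each month.
April 2035 — 1st Wednesday is 2035-04-04.
1st Wednesday of May 2035: 2035-05-02.
1st Wednesday of June 2035: 2035-06-06.

2035-04-04, 2035-05-02, 2035-06-06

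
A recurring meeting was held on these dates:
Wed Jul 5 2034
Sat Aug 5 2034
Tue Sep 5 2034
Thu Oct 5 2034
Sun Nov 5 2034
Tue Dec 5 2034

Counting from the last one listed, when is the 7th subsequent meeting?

Gaps: 31, 31, 30, 31, 30 days — not constant. Every event is on the 5th of the month.
Pattern: the 5th of each month.
Next: January 2035 → Fri Jan 5 2035.
Next: February 2035 → Mon Feb 5 2035.
Next: March 2035 → Mon Mar 5 2035.
Next: April 2035 → Thu Apr 5 2035.
May 2035: Sat May 5 2035.
Next: June 2035 → Tue Jun 5 2035.
Next: July 2035 → Thu Jul 5 2035.

Thu Jul 5 2035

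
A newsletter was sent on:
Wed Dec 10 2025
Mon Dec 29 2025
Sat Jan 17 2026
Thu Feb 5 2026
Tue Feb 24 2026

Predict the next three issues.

Every event comes 19 days after the last (19, 19, 19, 19).
Tue Feb 24 2026 + 19 days = Sun Mar 15 2026.
Sun Mar 15 2026 + 19 days = Fri Apr 3 2026.
Fri Apr 3 2026 + 19 days = Wed Apr 22 2026.

Sun Mar 15 2026, Fri Apr 3 2026, Wed Apr 22 2026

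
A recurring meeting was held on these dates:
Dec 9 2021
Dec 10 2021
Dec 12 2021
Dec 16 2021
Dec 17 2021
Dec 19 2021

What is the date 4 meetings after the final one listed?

Dec 30 2021

Gaps: 1, 2, 4, 1, 2 days — not constant, but cyclic with period 3.
The events fall on every Thursday, Friday and Sunday.
The following Thursday is Dec 23 2021.
Next Friday: Dec 24 2021.
The following Sunday is Dec 26 2021.
Next Thursday: Dec 30 2021.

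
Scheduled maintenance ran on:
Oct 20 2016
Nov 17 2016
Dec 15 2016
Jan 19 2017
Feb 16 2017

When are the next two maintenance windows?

Mar 16 2017, Apr 20 2017

All dates are Thursdays, 28, 28, 35, 28 days apart.
Specifically, the 3rd Thursday of each month.
March 2017 — 3rd Thursday is Mar 16 2017.
3rd Thursday of April 2017: Apr 20 2017.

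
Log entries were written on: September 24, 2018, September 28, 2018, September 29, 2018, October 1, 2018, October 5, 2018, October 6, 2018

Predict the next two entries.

Gaps: 4, 1, 2, 4, 1 days — not constant, but cyclic with period 3.
The events fall on every Monday, Friday and Saturday.
The following Monday is October 8, 2018.
The following Friday is October 12, 2018.

October 8, 2018; October 12, 2018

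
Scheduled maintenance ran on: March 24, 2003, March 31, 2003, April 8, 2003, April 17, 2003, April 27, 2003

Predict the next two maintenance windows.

The spacing grows by 1 each time: 7, 8, 9, 10 days.
Next gap: 11 days. April 27, 2003 + 11 days = May 8, 2003.
Next gap: 12 days. May 8, 2003 + 12 days = May 20, 2003.

May 8, 2003; May 20, 2003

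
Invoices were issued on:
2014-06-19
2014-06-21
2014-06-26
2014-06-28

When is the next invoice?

Gaps: 2, 5, 2 days — not constant, but cyclic with period 2.
The events fall on every Thursday and Saturday.
Next Thursday: 2014-07-03.

2014-07-03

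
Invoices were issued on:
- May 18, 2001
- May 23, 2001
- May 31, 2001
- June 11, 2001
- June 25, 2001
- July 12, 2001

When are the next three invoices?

Gaps: 5, 8, 11, 14, 17 days — each gap is 3 larger than the previous one.
Next gap: 20 days. July 12, 2001 + 20 days = August 1, 2001.
Next gap: 23 days. August 1, 2001 + 23 days = August 24, 2001.
Next gap: 26 days. August 24, 2001 + 26 days = September 19, 2001.

August 1, 2001; August 24, 2001; September 19, 2001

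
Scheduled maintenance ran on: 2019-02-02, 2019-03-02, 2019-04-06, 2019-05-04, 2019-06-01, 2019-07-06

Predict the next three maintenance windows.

Gaps: 28, 35, 28, 28, 35 days — a mix of 28 and 35. Every date is a Saturday.
Each is the 1st Saturday of its month.
1st Saturday of August 2019: 2019-08-03.
1st Saturday of September 2019: 2019-09-07.
October 2019 — 1st Saturday is 2019-10-05.

2019-08-03, 2019-09-07, 2019-10-05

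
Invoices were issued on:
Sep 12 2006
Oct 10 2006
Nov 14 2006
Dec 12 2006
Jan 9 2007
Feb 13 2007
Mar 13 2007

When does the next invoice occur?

All dates are Tuesdays, 28, 35, 28, 28, 35, 28 days apart.
Specifically, the 2nd Tuesday of each month.
2nd Tuesday of April 2007: Apr 10 2007.

Apr 10 2007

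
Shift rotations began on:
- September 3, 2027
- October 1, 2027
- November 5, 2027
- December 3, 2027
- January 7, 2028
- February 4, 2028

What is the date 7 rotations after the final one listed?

These are Fridays at 28- or 35-day spacing (28, 35, 28, 35, 28).
The pattern: 1st Friday of the month.
1st Friday of March 2028: March 3, 2028.
1st Friday of April 2028: April 7, 2028.
May 2028 — 1st Friday is May 5, 2028.
1st Friday of June 2028: June 2, 2028.
1st Friday of July 2028: July 7, 2028.
August 2028 — 1st Friday is August 4, 2028.
1st Friday of September 2028: September 1, 2028.

September 1, 2028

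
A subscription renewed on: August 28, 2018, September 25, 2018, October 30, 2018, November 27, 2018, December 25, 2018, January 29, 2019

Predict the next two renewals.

February 26, 2019; March 26, 2019

These are Tuesdays with 28, 35, 28, 28, 35-day gaps.
Each is the final Tuesday of its month — October 30, 2018 is past the 28th, so '4th Tuesday' doesn't fit.
February 2019 ends with Tuesday February 26, 2019.
March 2019 ends with Tuesday March 26, 2019.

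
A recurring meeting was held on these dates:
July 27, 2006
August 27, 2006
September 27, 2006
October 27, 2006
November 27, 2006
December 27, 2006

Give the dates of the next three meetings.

January 27, 2007; February 27, 2007; March 27, 2007

The day-of-month is always 27 (31, 31, 30, 31, 30 days between events).
So this recurs on the 27th of each month.
Next: January 2007 → January 27, 2007.
Next: February 2007 → February 27, 2007.
March 2007: March 27, 2007.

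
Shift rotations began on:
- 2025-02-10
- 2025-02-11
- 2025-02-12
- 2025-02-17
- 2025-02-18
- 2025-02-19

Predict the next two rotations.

2025-02-24, 2025-02-25

Gaps: 1, 1, 5, 1, 1 days — not constant, but cyclic with period 3.
The events fall on every Monday, Tuesday and Wednesday.
Next Monday: 2025-02-24.
The following Tuesday is 2025-02-25.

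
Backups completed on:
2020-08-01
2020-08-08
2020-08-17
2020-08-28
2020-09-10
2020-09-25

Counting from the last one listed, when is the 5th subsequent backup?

The spacing grows by 2 each time: 7, 9, 11, 13, 15 days.
Next gap: 17 days. 2020-09-25 + 17 days = 2020-10-12.
Next gap: 19 days. 2020-10-12 + 19 days = 2020-10-31.
Next gap: 21 days. 2020-10-31 + 21 days = 2020-11-21.
Next gap: 23 days. 2020-11-21 + 23 days = 2020-12-14.
Next gap: 25 days. 2020-12-14 + 25 days = 2021-01-08.

2021-01-08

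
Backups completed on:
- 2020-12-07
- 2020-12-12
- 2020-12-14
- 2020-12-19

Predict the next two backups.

The gap pattern 5, 2, 5 repeats every 2 events.
These are the Mondays and Saturdays of each week.
Next Monday: 2020-12-21.
The following Saturday is 2020-12-26.

2020-12-21, 2020-12-26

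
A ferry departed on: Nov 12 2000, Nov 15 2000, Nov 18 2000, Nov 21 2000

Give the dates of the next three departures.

Every event comes 3 days after the last (3, 3, 3).
Nov 21 2000 + 3 days = Nov 24 2000.
Nov 24 2000 + 3 days = Nov 27 2000.
Nov 27 2000 + 3 days = Nov 30 2000.

Nov 24 2000, Nov 27 2000, Nov 30 2000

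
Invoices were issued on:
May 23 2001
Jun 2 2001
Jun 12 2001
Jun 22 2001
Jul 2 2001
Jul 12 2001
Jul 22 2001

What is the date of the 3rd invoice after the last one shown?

Aug 21 2001

Gaps between consecutive events: 10, 10, 10, 10, 10, 10 days — a constant 10-day interval.
Jul 22 2001 + 10 days = Aug 1 2001.
Aug 1 2001 + 10 days = Aug 11 2001.
Aug 11 2001 + 10 days = Aug 21 2001.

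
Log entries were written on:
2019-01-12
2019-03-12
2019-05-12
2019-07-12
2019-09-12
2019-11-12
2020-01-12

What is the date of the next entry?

2020-03-12

Each date is the 12th; the gaps (59, 61, 61, 62, 61, 61) track the month lengths.
The rule is the 12th of every 2 months.
Next: March 2020 → 2020-03-12.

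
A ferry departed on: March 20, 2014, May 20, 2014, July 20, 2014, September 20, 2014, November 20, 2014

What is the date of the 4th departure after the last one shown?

July 20, 2015

The day-of-month is always 20 (61, 61, 62, 61 days between events).
So this recurs on the 20th of every 2 months.
January 2015: January 20, 2015.
March 2015: March 20, 2015.
Next: May 2015 → May 20, 2015.
July 2015: July 20, 2015.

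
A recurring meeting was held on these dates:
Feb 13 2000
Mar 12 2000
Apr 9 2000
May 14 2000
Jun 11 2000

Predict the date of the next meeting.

All dates are Sundays, 28, 28, 35, 28 days apart.
Specifically, the 2nd Sunday of each month.
July 2000 — 2nd Sunday is Jul 9 2000.

Jul 9 2000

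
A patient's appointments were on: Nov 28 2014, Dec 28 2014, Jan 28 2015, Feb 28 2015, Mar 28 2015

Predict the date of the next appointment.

Apr 28 2015

Gaps: 30, 31, 31, 28 days — not constant. Every event is on the 28th of the month.
Pattern: the 28th of each month.
April 2015: Apr 28 2015.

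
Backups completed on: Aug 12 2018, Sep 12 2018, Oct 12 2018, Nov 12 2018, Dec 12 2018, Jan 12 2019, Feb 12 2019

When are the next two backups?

Mar 12 2019, Apr 12 2019

Each date is the 12th; the gaps (31, 30, 31, 30, 31, 31) track the month lengths.
The rule is the 12th of each month.
March 2019: Mar 12 2019.
April 2019: Apr 12 2019.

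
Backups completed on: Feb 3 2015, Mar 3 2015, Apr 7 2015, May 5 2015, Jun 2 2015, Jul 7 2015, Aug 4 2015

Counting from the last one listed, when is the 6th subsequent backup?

Feb 2 2016

Gaps: 28, 35, 28, 28, 35, 28 days — a mix of 28 and 35. Every date is a Tuesday.
Each is the 1st Tuesday of its month.
1st Tuesday of September 2015: Sep 1 2015.
October 2015 — 1st Tuesday is Oct 6 2015.
November 2015 — 1st Tuesday is Nov 3 2015.
December 2015 — 1st Tuesday is Dec 1 2015.
1st Tuesday of January 2016: Jan 5 2016.
February 2016 — 1st Tuesday is Feb 2 2016.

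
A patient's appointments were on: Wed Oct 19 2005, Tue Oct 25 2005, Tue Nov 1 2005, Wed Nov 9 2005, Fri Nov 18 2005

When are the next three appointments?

Intervals are 6, 7, 8, 9 days — an arithmetic progression with common difference 1.
Next gap: 10 days. Fri Nov 18 2005 + 10 days = Mon Nov 28 2005.
Next gap: 11 days. Mon Nov 28 2005 + 11 days = Fri Dec 9 2005.
Next gap: 12 days. Fri Dec 9 2005 + 12 days = Wed Dec 21 2005.

Mon Nov 28 2005, Fri Dec 9 2005, Wed Dec 21 2005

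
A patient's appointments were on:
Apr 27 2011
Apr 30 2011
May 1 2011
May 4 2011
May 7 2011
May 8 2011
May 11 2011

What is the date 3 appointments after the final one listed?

Gaps: 3, 1, 3, 3, 1, 3 days — not constant, but cyclic with period 3.
The events fall on every Wednesday, Saturday and Sunday.
Next Saturday: May 14 2011.
Next Sunday: May 15 2011.
The following Wednesday is May 18 2011.

May 18 2011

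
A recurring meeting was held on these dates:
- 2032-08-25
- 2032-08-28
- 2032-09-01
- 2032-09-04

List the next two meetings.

2032-09-08, 2032-09-11

The gap pattern 3, 4, 3 repeats every 2 events.
These are the Wednesdays and Saturdays of each week.
Next Wednesday: 2032-09-08.
Next Saturday: 2032-09-11.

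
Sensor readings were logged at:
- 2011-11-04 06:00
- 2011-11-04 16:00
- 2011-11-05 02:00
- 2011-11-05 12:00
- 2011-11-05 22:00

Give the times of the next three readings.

Gaps: 10, 10, 10, 10 hours — each event is 10 hours after the previous one.
2011-11-05 22:00 + 10 h = 2011-11-06 08:00.
2011-11-06 08:00 + 10 h = 2011-11-06 18:00.
2011-11-06 18:00 + 10 h = 2011-11-07 04:00.

2011-11-06 08:00, 2011-11-06 18:00, 2011-11-07 04:00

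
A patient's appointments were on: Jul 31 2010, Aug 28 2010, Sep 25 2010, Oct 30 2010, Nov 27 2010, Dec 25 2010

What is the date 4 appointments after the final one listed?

These are Saturdays with 28, 28, 35, 28, 28-day gaps.
Each is the final Saturday of its month — Jul 31 2010 is past the 28th, so '4th Saturday' doesn't fit.
Last Saturday of January 2011: Jan 29 2011.
Last Saturday of February 2011: Feb 26 2011.
March 2011 ends with Saturday Mar 26 2011.
Last Saturday of April 2011: Apr 30 2011.

Apr 30 2011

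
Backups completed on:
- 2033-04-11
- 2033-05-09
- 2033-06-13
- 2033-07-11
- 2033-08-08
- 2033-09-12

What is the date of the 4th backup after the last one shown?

2034-01-09

These are Mondays at 28- or 35-day spacing (28, 35, 28, 28, 35).
The pattern: 2nd Monday of the month.
October 2033 — 2nd Monday is 2033-10-10.
November 2033 — 2nd Monday is 2033-11-14.
2nd Monday of December 2033: 2033-12-12.
2nd Monday of January 2034: 2034-01-09.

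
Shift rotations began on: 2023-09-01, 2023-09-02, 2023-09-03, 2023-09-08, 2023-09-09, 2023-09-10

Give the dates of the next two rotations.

Every event lands on a Friday or Saturday or Sunday (gaps cycle 1, 1, 5, 1, 1).
So the schedule is: every Friday, Saturday and Sunday.
Next Friday: 2023-09-15.
Next Saturday: 2023-09-16.

2023-09-15, 2023-09-16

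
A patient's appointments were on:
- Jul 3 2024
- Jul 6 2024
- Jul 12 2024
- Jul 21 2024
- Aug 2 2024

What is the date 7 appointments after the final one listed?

Jan 17 2025

Gaps: 3, 6, 9, 12 days — each gap is 3 larger than the previous one.
Next gap: 15 days. Aug 2 2024 + 15 days = Aug 17 2024.
Next gap: 18 days. Aug 17 2024 + 18 days = Sep 4 2024.
Next gap: 21 days. Sep 4 2024 + 21 days = Sep 25 2024.
Next gap: 24 days. Sep 25 2024 + 24 days = Oct 19 2024.
Next gap: 27 days. Oct 19 2024 + 27 days = Nov 15 2024.
Next gap: 30 days. Nov 15 2024 + 30 days = Dec 15 2024.
Next gap: 33 days. Dec 15 2024 + 33 days = Jan 17 2025.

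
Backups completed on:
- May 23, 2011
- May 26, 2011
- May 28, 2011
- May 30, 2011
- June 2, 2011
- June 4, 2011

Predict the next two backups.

June 6, 2011; June 9, 2011

Every event lands on a Monday or Thursday or Saturday (gaps cycle 3, 2, 2, 3, 2).
So the schedule is: every Monday, Thursday and Saturday.
Next Monday: June 6, 2011.
The following Thursday is June 9, 2011.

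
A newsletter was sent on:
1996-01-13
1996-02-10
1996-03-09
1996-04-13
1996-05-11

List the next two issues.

These are Saturdays at 28- or 35-day spacing (28, 28, 35, 28).
The pattern: 2nd Saturday of the month.
2nd Saturday of June 1996: 1996-06-08.
July 1996 — 2nd Saturday is 1996-07-13.

1996-06-08, 1996-07-13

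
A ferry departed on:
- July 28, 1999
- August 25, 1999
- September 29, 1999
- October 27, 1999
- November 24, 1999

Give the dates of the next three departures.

December 29, 1999; January 26, 2000; February 23, 2000

All Wednesdays; the gaps (28, 35, 28, 28) vary with month length.
This is the last Wednesday of each month.
Last Wednesday of December 1999: December 29, 1999.
Last Wednesday of January 2000: January 26, 2000.
Last Wednesday of February 2000: February 23, 2000.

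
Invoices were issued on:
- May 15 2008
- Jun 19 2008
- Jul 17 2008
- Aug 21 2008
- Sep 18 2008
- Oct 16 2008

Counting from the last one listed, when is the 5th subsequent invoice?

Mar 19 2009

All dates are Thursdays, 35, 28, 35, 28, 28 days apart.
Specifically, the 3rd Thursday of each month.
November 2008 — 3rd Thursday is Nov 20 2008.
3rd Thursday of December 2008: Dec 18 2008.
January 2009 — 3rd Thursday is Jan 15 2009.
3rd Thursday of February 2009: Feb 19 2009.
3rd Thursday of March 2009: Mar 19 2009.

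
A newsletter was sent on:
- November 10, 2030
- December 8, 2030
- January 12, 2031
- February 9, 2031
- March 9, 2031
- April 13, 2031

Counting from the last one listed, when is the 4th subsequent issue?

Gaps: 28, 35, 28, 28, 35 days — a mix of 28 and 35. Every date is a Sunday.
Each is the 2nd Sunday of its month.
2nd Sunday of May 2031: May 11, 2031.
June 2031 — 2nd Sunday is June 8, 2031.
2nd Sunday of July 2031: July 13, 2031.
2nd Sunday of August 2031: August 10, 2031.

August 10, 2031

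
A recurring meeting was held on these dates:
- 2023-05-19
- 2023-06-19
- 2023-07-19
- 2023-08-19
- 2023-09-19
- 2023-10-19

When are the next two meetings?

The day-of-month is always 19 (31, 30, 31, 31, 30 days between events).
So this recurs on the 19th of each month.
November 2023: 2023-11-19.
December 2023: 2023-12-19.

2023-11-19, 2023-12-19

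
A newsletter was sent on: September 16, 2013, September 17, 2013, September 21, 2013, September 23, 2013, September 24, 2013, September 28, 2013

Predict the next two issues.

September 30, 2013; October 1, 2013

Every event lands on a Monday or Tuesday or Saturday (gaps cycle 1, 4, 2, 1, 4).
So the schedule is: every Monday, Tuesday and Saturday.
Next Monday: September 30, 2013.
The following Tuesday is October 1, 2013.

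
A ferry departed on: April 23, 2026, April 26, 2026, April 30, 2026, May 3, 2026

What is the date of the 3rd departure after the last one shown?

May 14, 2026

Every event lands on a Thursday or Sunday (gaps cycle 3, 4, 3).
So the schedule is: every Thursday and Sunday.
Next Thursday: May 7, 2026.
Next Sunday: May 10, 2026.
Next Thursday: May 14, 2026.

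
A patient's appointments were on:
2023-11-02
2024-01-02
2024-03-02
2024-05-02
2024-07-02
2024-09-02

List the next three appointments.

Gaps: 61, 60, 61, 61, 62 days — not constant. Every event is on the 2nd of the month.
Pattern: the 2nd of every 2 months.
November 2024: 2024-11-02.
Next: January 2025 → 2025-01-02.
Next: March 2025 → 2025-03-02.

2024-11-02, 2025-01-02, 2025-03-02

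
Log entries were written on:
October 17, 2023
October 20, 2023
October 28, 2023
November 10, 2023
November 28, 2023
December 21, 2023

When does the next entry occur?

January 18, 2024

Intervals are 3, 8, 13, 18, 23 days — an arithmetic progression with common difference 5.
Next gap: 28 days. December 21, 2023 + 28 days = January 18, 2024.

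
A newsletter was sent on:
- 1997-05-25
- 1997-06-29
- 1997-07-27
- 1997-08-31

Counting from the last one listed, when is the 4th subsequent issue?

These are Sundays with 35, 28, 35-day gaps.
Each is the final Sunday of its month — 1997-06-29 is past the 28th, so '4th Sunday' doesn't fit.
Last Sunday of September 1997: 1997-09-28.
October 1997 ends with Sunday 1997-10-26.
November 1997 ends with Sunday 1997-11-30.
Last Sunday of December 1997: 1997-12-28.

1997-12-28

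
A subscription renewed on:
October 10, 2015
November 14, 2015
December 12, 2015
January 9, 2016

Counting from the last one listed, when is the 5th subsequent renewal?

All dates are Saturdays, 35, 28, 28 days apart.
Specifically, the 2nd Saturday of each month.
2nd Saturday of February 2016: February 13, 2016.
March 2016 — 2nd Saturday is March 12, 2016.
2nd Saturday of April 2016: April 9, 2016.
May 2016 — 2nd Saturday is May 14, 2016.
2nd Saturday of June 2016: June 11, 2016.

June 11, 2016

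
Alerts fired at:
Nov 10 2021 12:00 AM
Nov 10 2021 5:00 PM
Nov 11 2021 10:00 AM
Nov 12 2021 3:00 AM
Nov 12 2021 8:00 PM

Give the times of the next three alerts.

Nov 13 2021 1:00 PM, Nov 14 2021 6:00 AM, Nov 14 2021 11:00 PM

Gaps: 17, 17, 17, 17 hours — each event is 17 hours after the previous one.
Nov 12 2021 8:00 PM + 17 h = Nov 13 2021 1:00 PM.
Nov 13 2021 1:00 PM + 17 h = Nov 14 2021 6:00 AM.
Nov 14 2021 6:00 AM + 17 h = Nov 14 2021 11:00 PM.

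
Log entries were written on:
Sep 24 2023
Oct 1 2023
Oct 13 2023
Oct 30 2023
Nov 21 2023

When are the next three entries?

Intervals are 7, 12, 17, 22 days — an arithmetic progression with common difference 5.
Next gap: 27 days. Nov 21 2023 + 27 days = Dec 18 2023.
Next gap: 32 days. Dec 18 2023 + 32 days = Jan 19 2024.
Next gap: 37 days. Jan 19 2024 + 37 days = Feb 25 2024.

Dec 18 2023, Jan 19 2024, Feb 25 2024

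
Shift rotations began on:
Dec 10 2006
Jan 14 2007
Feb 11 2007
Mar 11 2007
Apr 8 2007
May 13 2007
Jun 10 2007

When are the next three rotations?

Jul 8 2007, Aug 12 2007, Sep 9 2007

Gaps: 35, 28, 28, 28, 35, 28 days — a mix of 28 and 35. Every date is a Sunday.
Each is the 2nd Sunday of its month.
2nd Sunday of July 2007: Jul 8 2007.
2nd Sunday of August 2007: Aug 12 2007.
September 2007 — 2nd Sunday is Sep 9 2007.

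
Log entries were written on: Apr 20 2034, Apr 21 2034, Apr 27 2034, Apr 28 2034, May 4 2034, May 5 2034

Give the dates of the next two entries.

Every event lands on a Thursday or Friday (gaps cycle 1, 6, 1, 6, 1).
So the schedule is: every Thursday and Friday.
The following Thursday is May 11 2034.
Next Friday: May 12 2034.

May 11 2034, May 12 2034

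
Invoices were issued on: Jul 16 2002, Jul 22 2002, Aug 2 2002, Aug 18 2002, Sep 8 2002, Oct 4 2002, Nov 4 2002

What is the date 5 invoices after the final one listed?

Jun 22 2003

Intervals are 6, 11, 16, 21, 26, 31 days — an arithmetic progression with common difference 5.
Next gap: 36 days. Nov 4 2002 + 36 days = Dec 10 2002.
Next gap: 41 days. Dec 10 2002 + 41 days = Jan 20 2003.
Next gap: 46 days. Jan 20 2003 + 46 days = Mar 7 2003.
Next gap: 51 days. Mar 7 2003 + 51 days = Apr 27 2003.
Next gap: 56 days. Apr 27 2003 + 56 days = Jun 22 2003.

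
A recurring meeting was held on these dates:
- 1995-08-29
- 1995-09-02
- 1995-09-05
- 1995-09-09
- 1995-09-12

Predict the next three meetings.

1995-09-16, 1995-09-19, 1995-09-23

Gaps: 4, 3, 4, 3 days — not constant, but cyclic with period 2.
The events fall on every Tuesday and Saturday.
Next Saturday: 1995-09-16.
The following Tuesday is 1995-09-19.
The following Saturday is 1995-09-23.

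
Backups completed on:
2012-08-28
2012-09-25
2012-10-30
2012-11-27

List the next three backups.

2012-12-25, 2013-01-29, 2013-02-26

Every date is a Tuesday; gaps 28, 35, 28 days.
Each is the last Tuesday of its month (at least one falls on the 29th or later, ruling out '4th Tuesday').
Last Tuesday of December 2012: 2012-12-25.
Last Tuesday of January 2013: 2013-01-29.
Last Tuesday of February 2013: 2013-02-26.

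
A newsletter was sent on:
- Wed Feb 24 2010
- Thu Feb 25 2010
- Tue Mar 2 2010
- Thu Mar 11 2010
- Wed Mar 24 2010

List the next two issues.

Sat Apr 10 2010, Sat May 1 2010

The spacing grows by 4 each time: 1, 5, 9, 13 days.
Next gap: 17 days. Wed Mar 24 2010 + 17 days = Sat Apr 10 2010.
Next gap: 21 days. Sat Apr 10 2010 + 21 days = Sat May 1 2010.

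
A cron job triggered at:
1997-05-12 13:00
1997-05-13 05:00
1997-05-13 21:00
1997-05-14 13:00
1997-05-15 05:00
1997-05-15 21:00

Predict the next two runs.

Gaps: 16, 16, 16, 16, 16 hours — each event is 16 hours after the previous one.
1997-05-15 21:00 + 16 h = 1997-05-16 13:00.
1997-05-16 13:00 + 16 h = 1997-05-17 05:00.

1997-05-16 13:00, 1997-05-17 05:00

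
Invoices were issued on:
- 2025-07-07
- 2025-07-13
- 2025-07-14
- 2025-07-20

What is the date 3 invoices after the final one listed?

2025-07-28

Every event lands on a Monday or Sunday (gaps cycle 6, 1, 6).
So the schedule is: every Monday and Sunday.
The following Monday is 2025-07-21.
Next Sunday: 2025-07-27.
The following Monday is 2025-07-28.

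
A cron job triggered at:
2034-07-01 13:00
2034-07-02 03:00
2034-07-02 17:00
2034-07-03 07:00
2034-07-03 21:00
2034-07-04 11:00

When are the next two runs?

2034-07-05 01:00, 2034-07-05 15:00

Spacing: 14, 14, 14, 14, 14 h — constant 14 h.
2034-07-04 11:00 + 14 h = 2034-07-05 01:00.
2034-07-05 01:00 + 14 h = 2034-07-05 15:00.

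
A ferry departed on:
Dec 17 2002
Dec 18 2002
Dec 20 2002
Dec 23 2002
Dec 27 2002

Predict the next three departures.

Jan 1 2003, Jan 7 2003, Jan 14 2003

Gaps: 1, 2, 3, 4 days — each gap is 1 larger than the previous one.
Next gap: 5 days. Dec 27 2002 + 5 days = Jan 1 2003.
Next gap: 6 days. Jan 1 2003 + 6 days = Jan 7 2003.
Next gap: 7 days. Jan 7 2003 + 7 days = Jan 14 2003.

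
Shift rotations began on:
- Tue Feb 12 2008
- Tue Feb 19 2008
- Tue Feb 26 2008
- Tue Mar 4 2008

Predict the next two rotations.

Tue Mar 11 2008, Tue Mar 18 2008

The spacing is 7, 7, 7 days — always 7 days.
Tue Mar 4 2008 + 7 days = Tue Mar 11 2008.
Tue Mar 11 2008 + 7 days = Tue Mar 18 2008.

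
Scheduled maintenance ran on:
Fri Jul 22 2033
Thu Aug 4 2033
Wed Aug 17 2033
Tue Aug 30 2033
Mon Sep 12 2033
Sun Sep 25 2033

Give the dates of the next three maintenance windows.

Sat Oct 8 2033, Fri Oct 21 2033, Thu Nov 3 2033

Gaps between consecutive events: 13, 13, 13, 13, 13 days — a constant 13-day interval.
Sun Sep 25 2033 + 13 days = Sat Oct 8 2033.
Sat Oct 8 2033 + 13 days = Fri Oct 21 2033.
Fri Oct 21 2033 + 13 days = Thu Nov 3 2033.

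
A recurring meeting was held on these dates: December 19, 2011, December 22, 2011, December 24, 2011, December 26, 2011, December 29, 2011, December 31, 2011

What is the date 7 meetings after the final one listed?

Gaps: 3, 2, 2, 3, 2 days — not constant, but cyclic with period 3.
The events fall on every Monday, Thursday and Saturday.
Next Monday: January 2, 2012.
Next Thursday: January 5, 2012.
Next Saturday: January 7, 2012.
Next Monday: January 9, 2012.
The following Thursday is January 12, 2012.
The following Saturday is January 14, 2012.
The following Monday is January 16, 2012.

January 16, 2012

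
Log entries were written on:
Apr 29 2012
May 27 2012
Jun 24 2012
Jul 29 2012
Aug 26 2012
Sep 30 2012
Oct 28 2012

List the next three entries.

Nov 25 2012, Dec 30 2012, Jan 27 2013

These are Sundays with 28, 28, 35, 28, 35, 28-day gaps.
Each is the final Sunday of its month — Apr 29 2012 is past the 28th, so '4th Sunday' doesn't fit.
November 2012 ends with Sunday Nov 25 2012.
December 2012 ends with Sunday Dec 30 2012.
Last Sunday of January 2013: Jan 27 2013.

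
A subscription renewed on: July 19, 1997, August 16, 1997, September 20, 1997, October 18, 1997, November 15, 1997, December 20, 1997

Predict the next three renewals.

January 17, 1998; February 21, 1998; March 21, 1998

All dates are Saturdays, 28, 35, 28, 28, 35 days apart.
Specifically, the 3rd Saturday of each month.
January 1998 — 3rd Saturday is January 17, 1998.
February 1998 — 3rd Saturday is February 21, 1998.
March 1998 — 3rd Saturday is March 21, 1998.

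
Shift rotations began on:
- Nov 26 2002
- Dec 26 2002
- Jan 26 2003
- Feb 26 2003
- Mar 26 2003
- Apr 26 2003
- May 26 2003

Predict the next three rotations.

Each date is the 26th; the gaps (30, 31, 31, 28, 31, 30) track the month lengths.
The rule is the 26th of each month.
Next: June 2003 → Jun 26 2003.
July 2003: Jul 26 2003.
August 2003: Aug 26 2003.

Jun 26 2003, Jul 26 2003, Aug 26 2003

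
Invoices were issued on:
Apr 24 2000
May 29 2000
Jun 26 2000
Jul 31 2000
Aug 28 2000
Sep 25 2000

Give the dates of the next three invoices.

Oct 30 2000, Nov 27 2000, Dec 25 2000

Every date is a Monday; gaps 35, 28, 35, 28, 28 days.
Each is the last Monday of its month (at least one falls on the 29th or later, ruling out '4th Monday').
Last Monday of October 2000: Oct 30 2000.
November 2000 ends with Monday Nov 27 2000.
Last Monday of December 2000: Dec 25 2000.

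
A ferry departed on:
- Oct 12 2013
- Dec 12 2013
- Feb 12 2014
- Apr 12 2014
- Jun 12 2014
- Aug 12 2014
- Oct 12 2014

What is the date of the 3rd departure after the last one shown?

Each date is the 12th; the gaps (61, 62, 59, 61, 61, 61) track the month lengths.
The rule is the 12th of every 2 months.
December 2014: Dec 12 2014.
Next: February 2015 → Feb 12 2015.
April 2015: Apr 12 2015.

Apr 12 2015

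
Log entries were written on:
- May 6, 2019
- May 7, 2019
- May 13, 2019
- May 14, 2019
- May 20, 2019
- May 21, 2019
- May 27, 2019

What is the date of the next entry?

May 28, 2019

Every event lands on a Monday or Tuesday (gaps cycle 1, 6, 1, 6, 1, 6).
So the schedule is: every Monday and Tuesday.
The following Tuesday is May 28, 2019.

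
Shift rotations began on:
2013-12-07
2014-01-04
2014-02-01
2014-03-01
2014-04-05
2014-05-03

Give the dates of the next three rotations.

2014-06-07, 2014-07-05, 2014-08-02

These are Saturdays at 28- or 35-day spacing (28, 28, 28, 35, 28).
The pattern: 1st Saturday of the month.
1st Saturday of June 2014: 2014-06-07.
July 2014 — 1st Saturday is 2014-07-05.
August 2014 — 1st Saturday is 2014-08-02.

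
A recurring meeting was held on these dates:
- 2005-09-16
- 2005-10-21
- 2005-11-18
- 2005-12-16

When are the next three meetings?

2006-01-20, 2006-02-17, 2006-03-17

Gaps: 35, 28, 28 days — a mix of 28 and 35. Every date is a Friday.
Each is the 3rd Friday of its month.
January 2006 — 3rd Friday is 2006-01-20.
February 2006 — 3rd Friday is 2006-02-17.
March 2006 — 3rd Friday is 2006-03-17.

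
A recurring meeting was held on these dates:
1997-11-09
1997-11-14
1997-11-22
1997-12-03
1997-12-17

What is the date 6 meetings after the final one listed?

1998-05-13

Gaps: 5, 8, 11, 14 days — each gap is 3 larger than the previous one.
Next gap: 17 days. 1997-12-17 + 17 days = 1998-01-03.
Next gap: 20 days. 1998-01-03 + 20 days = 1998-01-23.
Next gap: 23 days. 1998-01-23 + 23 days = 1998-02-15.
Next gap: 26 days. 1998-02-15 + 26 days = 1998-03-13.
Next gap: 29 days. 1998-03-13 + 29 days = 1998-04-11.
Next gap: 32 days. 1998-04-11 + 32 days = 1998-05-13.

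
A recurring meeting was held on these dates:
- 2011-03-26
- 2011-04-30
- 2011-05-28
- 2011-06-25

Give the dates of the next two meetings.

2011-07-30, 2011-08-27

Every date is a Saturday; gaps 35, 28, 28 days.
Each is the last Saturday of its month (at least one falls on the 29th or later, ruling out '4th Saturday').
Last Saturday of July 2011: 2011-07-30.
Last Saturday of August 2011: 2011-08-27.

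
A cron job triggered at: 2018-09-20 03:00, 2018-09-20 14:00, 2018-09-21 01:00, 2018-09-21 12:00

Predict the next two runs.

2018-09-21 23:00, 2018-09-22 10:00

Spacing: 11, 11, 11 h — constant 11 h.
2018-09-21 12:00 + 11 h = 2018-09-21 23:00.
2018-09-21 23:00 + 11 h = 2018-09-22 10:00.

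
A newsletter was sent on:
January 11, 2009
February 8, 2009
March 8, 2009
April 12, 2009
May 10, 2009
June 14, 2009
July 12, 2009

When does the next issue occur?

All dates are Sundays, 28, 28, 35, 28, 35, 28 days apart.
Specifically, the 2nd Sunday of each month.
August 2009 — 2nd Sunday is August 9, 2009.

August 9, 2009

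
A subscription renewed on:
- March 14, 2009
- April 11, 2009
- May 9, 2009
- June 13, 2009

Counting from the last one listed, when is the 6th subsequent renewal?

These are Saturdays at 28- or 35-day spacing (28, 28, 35).
The pattern: 2nd Saturday of the month.
2nd Saturday of July 2009: July 11, 2009.
August 2009 — 2nd Saturday is August 8, 2009.
2nd Saturday of September 2009: September 12, 2009.
2nd Saturday of October 2009: October 10, 2009.
2nd Saturday of November 2009: November 14, 2009.
December 2009 — 2nd Saturday is December 12, 2009.

December 12, 2009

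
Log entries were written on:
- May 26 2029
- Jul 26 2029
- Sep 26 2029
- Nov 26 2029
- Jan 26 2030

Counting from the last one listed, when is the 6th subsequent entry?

Each date is the 26th; the gaps (61, 62, 61, 61) track the month lengths.
The rule is the 26th of every 2 months.
Next: March 2030 → Mar 26 2030.
Next: May 2030 → May 26 2030.
Next: July 2030 → Jul 26 2030.
September 2030: Sep 26 2030.
Next: November 2030 → Nov 26 2030.
Next: January 2031 → Jan 26 2031.

Jan 26 2031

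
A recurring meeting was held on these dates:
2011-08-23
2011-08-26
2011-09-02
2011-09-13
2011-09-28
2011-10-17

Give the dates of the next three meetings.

Intervals are 3, 7, 11, 15, 19 days — an arithmetic progression with common difference 4.
Next gap: 23 days. 2011-10-17 + 23 days = 2011-11-09.
Next gap: 27 days. 2011-11-09 + 27 days = 2011-12-06.
Next gap: 31 days. 2011-12-06 + 31 days = 2012-01-06.

2011-11-09, 2011-12-06, 2012-01-06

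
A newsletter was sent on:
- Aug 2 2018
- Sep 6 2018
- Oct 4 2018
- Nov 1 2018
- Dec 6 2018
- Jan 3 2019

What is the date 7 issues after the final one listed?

Aug 1 2019

Gaps: 35, 28, 28, 35, 28 days — a mix of 28 and 35. Every date is a Thursday.
Each is the 1st Thursday of its month.
February 2019 — 1st Thursday is Feb 7 2019.
1st Thursday of March 2019: Mar 7 2019.
April 2019 — 1st Thursday is Apr 4 2019.
1st Thursday of May 2019: May 2 2019.
June 2019 — 1st Thursday is Jun 6 2019.
July 2019 — 1st Thursday is Jul 4 2019.
August 2019 — 1st Thursday is Aug 1 2019.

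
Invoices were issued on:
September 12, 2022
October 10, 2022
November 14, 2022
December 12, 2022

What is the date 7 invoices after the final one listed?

Gaps: 28, 35, 28 days — a mix of 28 and 35. Every date is a Monday.
Each is the 2nd Monday of its month.
2nd Monday of January 2023: January 9, 2023.
2nd Monday of February 2023: February 13, 2023.
March 2023 — 2nd Monday is March 13, 2023.
April 2023 — 2nd Monday is April 10, 2023.
2nd Monday of May 2023: May 8, 2023.
June 2023 — 2nd Monday is June 12, 2023.
2nd Monday of July 2023: July 10, 2023.

July 10, 2023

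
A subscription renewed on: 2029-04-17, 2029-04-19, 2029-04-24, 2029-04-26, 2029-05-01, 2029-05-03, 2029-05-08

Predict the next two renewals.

Every event lands on a Tuesday or Thursday (gaps cycle 2, 5, 2, 5, 2, 5).
So the schedule is: every Tuesday and Thursday.
Next Thursday: 2029-05-10.
The following Tuesday is 2029-05-15.

2029-05-10, 2029-05-15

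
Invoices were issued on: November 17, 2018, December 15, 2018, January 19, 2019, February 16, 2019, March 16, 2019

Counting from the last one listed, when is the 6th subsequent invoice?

Gaps: 28, 35, 28, 28 days — a mix of 28 and 35. Every date is a Saturday.
Each is the 3rd Saturday of its month.
3rd Saturday of April 2019: April 20, 2019.
3rd Saturday of May 2019: May 18, 2019.
June 2019 — 3rd Saturday is June 15, 2019.
3rd Saturday of July 2019: July 20, 2019.
August 2019 — 3rd Saturday is August 17, 2019.
September 2019 — 3rd Saturday is September 21, 2019.

September 21, 2019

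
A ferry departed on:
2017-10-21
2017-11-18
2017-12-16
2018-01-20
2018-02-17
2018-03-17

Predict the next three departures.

These are Saturdays at 28- or 35-day spacing (28, 28, 35, 28, 28).
The pattern: 3rd Saturday of the month.
April 2018 — 3rd Saturday is 2018-04-21.
3rd Saturday of May 2018: 2018-05-19.
3rd Saturday of June 2018: 2018-06-16.

2018-04-21, 2018-05-19, 2018-06-16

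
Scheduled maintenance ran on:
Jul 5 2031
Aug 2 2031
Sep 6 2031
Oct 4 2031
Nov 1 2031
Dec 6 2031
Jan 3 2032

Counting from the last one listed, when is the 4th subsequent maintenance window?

All dates are Saturdays, 28, 35, 28, 28, 35, 28 days apart.
Specifically, the 1st Saturday of each month.
1st Saturday of February 2032: Feb 7 2032.
1st Saturday of March 2032: Mar 6 2032.
April 2032 — 1st Saturday is Apr 3 2032.
May 2032 — 1st Saturday is May 1 2032.

May 1 2032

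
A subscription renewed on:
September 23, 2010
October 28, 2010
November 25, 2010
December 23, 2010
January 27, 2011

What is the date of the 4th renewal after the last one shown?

These are Thursdays at 28- or 35-day spacing (35, 28, 28, 35).
The pattern: 4th Thursday of the month.
4th Thursday of February 2011: February 24, 2011.
March 2011 — 4th Thursday is March 24, 2011.
4th Thursday of April 2011: April 28, 2011.
May 2011 — 4th Thursday is May 26, 2011.

May 26, 2011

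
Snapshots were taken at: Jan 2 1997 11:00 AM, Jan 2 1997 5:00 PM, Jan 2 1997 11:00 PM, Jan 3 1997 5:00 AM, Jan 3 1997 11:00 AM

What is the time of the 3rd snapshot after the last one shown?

Jan 4 1997 5:00 AM

Spacing: 6, 6, 6, 6 h — constant 6 h.
Jan 3 1997 11:00 AM + 6 h = Jan 3 1997 5:00 PM.
Jan 3 1997 5:00 PM + 6 h = Jan 3 1997 11:00 PM.
Jan 3 1997 11:00 PM + 6 h = Jan 4 1997 5:00 AM.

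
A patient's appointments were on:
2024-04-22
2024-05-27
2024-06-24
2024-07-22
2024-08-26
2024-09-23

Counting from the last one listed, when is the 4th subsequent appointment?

These are Mondays at 28- or 35-day spacing (35, 28, 28, 35, 28).
The pattern: 4th Monday of the month.
4th Monday of October 2024: 2024-10-28.
4th Monday of November 2024: 2024-11-25.
December 2024 — 4th Monday is 2024-12-23.
4th Monday of January 2025: 2025-01-27.

2025-01-27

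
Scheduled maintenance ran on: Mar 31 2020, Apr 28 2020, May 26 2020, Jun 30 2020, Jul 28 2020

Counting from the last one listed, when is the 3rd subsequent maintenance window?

Oct 27 2020

All Tuesdays; the gaps (28, 28, 35, 28) vary with month length.
This is the last Tuesday of each month.
Last Tuesday of August 2020: Aug 25 2020.
September 2020 ends with Tuesday Sep 29 2020.
October 2020 ends with Tuesday Oct 27 2020.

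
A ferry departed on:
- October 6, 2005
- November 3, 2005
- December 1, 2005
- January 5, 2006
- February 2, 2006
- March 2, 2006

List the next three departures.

April 6, 2006; May 4, 2006; June 1, 2006

These are Thursdays at 28- or 35-day spacing (28, 28, 35, 28, 28).
The pattern: 1st Thursday of the month.
1st Thursday of April 2006: April 6, 2006.
May 2006 — 1st Thursday is May 4, 2006.
June 2006 — 1st Thursday is June 1, 2006.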